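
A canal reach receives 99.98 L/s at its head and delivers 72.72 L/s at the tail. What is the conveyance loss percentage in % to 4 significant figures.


Approach: apply the conveyance loss ratio, loss% = ((Q_head - Q_tail)/Q_head)*100.
loss = ((99.98 - 72.72)/99.98)*100 = 27.27 %
Therefore the conveyance loss percentage = 27.27 %.


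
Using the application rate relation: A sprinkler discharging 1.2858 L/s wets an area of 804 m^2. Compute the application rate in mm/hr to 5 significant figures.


Approach: apply the application rate relation, rate = (Q/A)*3600.
rate = (1.2858 / 804) * 3600 = 5.7573 mm/hr
Therefore the application rate = 5.7573 mm/hr.


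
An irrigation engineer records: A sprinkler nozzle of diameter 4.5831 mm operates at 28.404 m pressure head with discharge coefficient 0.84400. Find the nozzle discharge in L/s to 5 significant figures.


Approach: apply the orifice equation, Q = Cd*A*sqrt(2*g*h), A = pi*(d/2)^2.
A = pi*(4.5831e-3/2)^2 = 1.649714e-05 m^2
Q = 0.84400 * 1.649714e-05 * sqrt(2*9.81*28.404) * 1000 = 0.32869 L/s
Therefore the nozzle discharge = 0.32869 L/s.


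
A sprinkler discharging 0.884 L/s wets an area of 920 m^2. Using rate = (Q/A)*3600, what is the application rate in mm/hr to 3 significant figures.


rate = (0.884 / 920) * 3600 = 3.46 mm/hr
Therefore the application rate = 3.46 mm/hr.


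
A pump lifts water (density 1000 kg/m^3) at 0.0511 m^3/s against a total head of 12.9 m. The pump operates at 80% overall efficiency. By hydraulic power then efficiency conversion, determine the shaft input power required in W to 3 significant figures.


Approach: apply hydraulic power then efficiency conversion, P = rho*g*Q*H; P_in = P/eta.
Step 1 — hydraulic power (P = rho*g*Q*H):
  P = 1000 * 9.81 * 0.0511 * 12.9 = 6466.7 W
Step 2 — input power: P_in = P/eta = 6466.7 / 0.8 = 8080 W
Therefore the shaft input power required = 8080 W.


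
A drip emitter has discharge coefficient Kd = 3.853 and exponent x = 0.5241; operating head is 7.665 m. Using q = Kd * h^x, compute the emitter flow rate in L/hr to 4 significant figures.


q = 3.853 * 7.665^0.5241 = 11.20 L/hr
Therefore the emitter flow rate = 11.20 L/hr.


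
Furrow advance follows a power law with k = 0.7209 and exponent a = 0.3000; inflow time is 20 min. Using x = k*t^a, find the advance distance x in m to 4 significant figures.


x = 0.7209 * 20^0.3000 = 1.771 m
Therefore the advance distance x = 1.771 m.


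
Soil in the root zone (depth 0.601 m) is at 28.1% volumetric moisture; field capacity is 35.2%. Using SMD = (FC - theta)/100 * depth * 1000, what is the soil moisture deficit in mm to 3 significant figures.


SMD = (35.2 - 28.1)/100 * 0.601 * 1000 = 42.7 mm
Therefore the soil moisture deficit = 42.7 mm.


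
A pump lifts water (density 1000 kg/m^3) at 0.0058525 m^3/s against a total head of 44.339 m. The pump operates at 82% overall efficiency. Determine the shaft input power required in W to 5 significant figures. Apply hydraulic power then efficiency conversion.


Approach: apply hydraulic power then efficiency conversion, P = rho*g*Q*H; P_in = P/eta.
Step 1 — hydraulic power (P = rho*g*Q*H):
  P = 1000 * 9.81 * 0.0058525 * 44.339 = 2545.636 W
Step 2 — input power: P_in = P/eta = 2545.636 / 0.82 = 3104.4 W
Therefore the shaft input power required = 3104.4 W.


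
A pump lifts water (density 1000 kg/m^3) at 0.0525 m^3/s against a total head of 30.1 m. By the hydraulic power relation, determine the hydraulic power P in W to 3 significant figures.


Approach: apply the hydraulic power relation, P = rho*g*Q*H.
P = 1000 * 9.81 * 0.0525 * 30.1 = 15500 W
Therefore the hydraulic power P = 15500 W.


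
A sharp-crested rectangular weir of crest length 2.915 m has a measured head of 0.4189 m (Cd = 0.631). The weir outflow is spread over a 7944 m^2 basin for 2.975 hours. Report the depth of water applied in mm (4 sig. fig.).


Approach: apply the rectangular weir equation with a volume-to-depth conversion, Q = (2/3)*Cd*L*sqrt(2g)*H^1.5; d = Q*t/A * 1000.
Step 1 — weir discharge:
  Q = (2/3)*0.631*2.915*sqrt(2*9.81)*0.4189^1.5 = 1.47262 m^3/s
Step 2 — volume: V = 1.47262 * 2.975*3600 = 15771.8 m^3
Step 3 — depth: d = V/A * 1000 = 15771.8/7944 * 1000 = 1985 mm
Therefore the depth of water applied = 1985 mm.


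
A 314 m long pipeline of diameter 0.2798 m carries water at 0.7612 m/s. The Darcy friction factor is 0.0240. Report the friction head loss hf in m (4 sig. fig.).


Approach: apply the Darcy-Weisbach equation, hf = f*(L/D)*(v^2/(2g)).
hf = 0.0240 * (314/0.2798) * (0.7612^2 / (2*9.81))
hf = 0.7954 m
Therefore the friction head loss hf = 0.7954 m.


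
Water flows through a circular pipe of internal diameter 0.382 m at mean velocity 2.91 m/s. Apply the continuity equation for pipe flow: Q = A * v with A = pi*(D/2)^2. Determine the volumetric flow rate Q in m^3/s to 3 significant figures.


A = pi*(0.382/2)^2 = 0.11461 m^2
Q = 0.11461 * 2.91 = 0.334 m^3/s
Therefore the volumetric flow rate Q = 0.334 m^3/s.


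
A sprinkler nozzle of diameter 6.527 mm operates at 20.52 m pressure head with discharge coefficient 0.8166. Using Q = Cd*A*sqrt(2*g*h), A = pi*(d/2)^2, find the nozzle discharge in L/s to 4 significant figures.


A = pi*(6.527e-3/2)^2 = 3.34593e-05 m^2
Q = 0.8166 * 3.34593e-05 * sqrt(2*9.81*20.52) * 1000 = 0.5482 L/s
Therefore the nozzle discharge = 0.5482 L/s.


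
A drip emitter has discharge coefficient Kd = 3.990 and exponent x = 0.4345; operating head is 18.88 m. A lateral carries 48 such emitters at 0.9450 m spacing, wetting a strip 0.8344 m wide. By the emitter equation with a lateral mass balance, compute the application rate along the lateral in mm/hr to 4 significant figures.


Approach: apply the emitter equation with a lateral mass balance, q = Kd*h^x; Q = n*q; rate = Q/(n*spacing*width).
Step 1 — single emitter flow (q = Kd*h^x):
  q = 3.990 * 18.88^0.4345 = 14.3020 L/hr
Step 2 — total lateral flow: Q = 48 * 14.3020 = 686.494 L/hr
Step 3 — wetted area: A = 48 * 0.9450 * 0.8344 = 37.8484 m^2
Step 4 — application rate: Q/A = 686.494/37.8484 = 18.14 mm/hr
Therefore the application rate along the lateral = 18.14 mm/hr.


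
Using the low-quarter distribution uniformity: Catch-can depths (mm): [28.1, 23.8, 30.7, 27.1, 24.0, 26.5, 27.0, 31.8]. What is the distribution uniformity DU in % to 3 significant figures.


Approach: apply the low-quarter distribution uniformity, DU = (mean of lowest quarter of readings / overall mean)*100.
sorted lowest 2 of 8: [23.8, 24.0] -> mean = 23.900 mm
overall mean = 27.375 mm
DU = (23.900/27.375)*100 = 87.3 %
Therefore the distribution uniformity DU = 87.3 %.


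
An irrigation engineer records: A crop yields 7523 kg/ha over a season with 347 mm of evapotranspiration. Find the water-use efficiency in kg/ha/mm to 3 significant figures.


Approach: apply the water-use efficiency ratio, WUE = yield/ET.
WUE = 7523 / 347 = 21.7 kg/ha/mm
Therefore the water-use efficiency = 21.7 kg/ha/mm.


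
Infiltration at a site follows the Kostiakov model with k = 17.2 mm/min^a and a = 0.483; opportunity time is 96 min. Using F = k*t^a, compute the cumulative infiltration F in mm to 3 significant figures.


F = 17.2 * 96^0.483 = 156 mm
Therefore the cumulative infiltration F = 156 mm.


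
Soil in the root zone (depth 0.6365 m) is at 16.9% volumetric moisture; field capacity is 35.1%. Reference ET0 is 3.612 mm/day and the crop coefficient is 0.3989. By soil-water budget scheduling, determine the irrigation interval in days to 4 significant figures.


Approach: apply soil-water budget scheduling, SMD = (FC-theta)/100*depth*1000; ETc = ET0*Kc; interval = SMD/ETc.
Step 1 — soil moisture deficit:
  SMD = (35.1 - 16.9)/100 * 0.6365 * 1000 = 115.843 mm
Step 2 — daily crop ET (ETc = ET0*Kc):
  ETc = 3.612 * 0.3989 = 1.44083 mm/day
Step 3 — irrigation interval (SMD/ETc):
  interval = 115.843 / 1.44083 = 80.40 days
Therefore the irrigation interval = 80.40 days.


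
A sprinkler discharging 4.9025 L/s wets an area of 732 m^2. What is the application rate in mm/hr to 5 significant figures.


Approach: apply the application rate relation, rate = (Q/A)*3600.
rate = (4.9025 / 732) * 3600 = 24.111 mm/hr
Therefore the application rate = 24.111 mm/hr.


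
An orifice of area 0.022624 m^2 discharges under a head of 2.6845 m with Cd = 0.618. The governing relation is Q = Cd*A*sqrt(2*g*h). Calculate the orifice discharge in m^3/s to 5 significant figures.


Q = 0.618 * 0.022624 * sqrt(2*9.81*2.6845) = 0.10147 m^3/s
Therefore the orifice discharge = 0.10147 m^3/s.


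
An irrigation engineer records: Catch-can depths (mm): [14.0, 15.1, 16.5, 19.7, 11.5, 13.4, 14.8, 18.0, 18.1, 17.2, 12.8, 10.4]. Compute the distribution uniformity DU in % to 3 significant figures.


Approach: apply the low-quarter distribution uniformity, DU = (mean of lowest quarter of readings / overall mean)*100.
sorted lowest 3 of 12: [10.4, 11.5, 12.8] -> mean = 11.567 mm
overall mean = 15.125 mm
DU = (11.567/15.125)*100 = 76.5 %
Therefore the distribution uniformity DU = 76.5 %.


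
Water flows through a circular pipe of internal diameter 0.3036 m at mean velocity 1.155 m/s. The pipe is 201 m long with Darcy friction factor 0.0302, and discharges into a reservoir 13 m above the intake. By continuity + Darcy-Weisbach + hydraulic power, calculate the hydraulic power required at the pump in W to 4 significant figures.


Approach: apply continuity + Darcy-Weisbach + hydraulic power, Q = A*v; hf = f*(L/D)*(v^2/(2g)); H = static + hf; P = rho*g*Q*H.
Step 1 — flow rate (continuity, Q = A*v):
  A = pi*(0.3036/2)^2 = 0.0723925 m^2
  Q = 0.0723925 * 1.155 = 0.0836133 m^3/s
Step 2 — friction head loss (Darcy-Weisbach):
  hf = 0.0302 * (201/0.3036) * (1.155^2 / (2*9.81))
  hf = 1.35946 m
Step 3 — total head: H = 13 + 1.35946 = 14.3595 m
Step 4 — hydraulic power (P = rho*g*Q*H):
  P = 1000 * 9.81 * 0.0836133 * 14.3595 = 11780 W
Therefore the hydraulic power required at the pump = 11780 W.


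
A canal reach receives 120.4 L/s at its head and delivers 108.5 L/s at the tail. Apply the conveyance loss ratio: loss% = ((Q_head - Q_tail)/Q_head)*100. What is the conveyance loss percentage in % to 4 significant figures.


loss = ((120.4 - 108.5)/120.4)*100 = 9.884 %
Therefore the conveyance loss percentage = 9.884 %.


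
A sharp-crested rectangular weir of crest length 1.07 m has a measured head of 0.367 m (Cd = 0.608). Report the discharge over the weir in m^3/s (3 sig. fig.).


Approach: apply the rectangular weir equation, Q = (2/3)*Cd*L*sqrt(2g)*H^1.5.
Q = (2/3)*0.608*1.07*sqrt(2*9.81)*0.367^1.5 = 0.427 m^3/s
Therefore the discharge over the weir = 0.427 m^3/s.


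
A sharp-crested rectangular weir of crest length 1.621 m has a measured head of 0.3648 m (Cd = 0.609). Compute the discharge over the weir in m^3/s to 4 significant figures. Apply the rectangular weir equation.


Approach: apply the rectangular weir equation, Q = (2/3)*Cd*L*sqrt(2g)*H^1.5.
Q = (2/3)*0.609*1.621*sqrt(2*9.81)*0.3648^1.5 = 0.6423 m^3/s
Therefore the discharge over the weir = 0.6423 m^3/s.


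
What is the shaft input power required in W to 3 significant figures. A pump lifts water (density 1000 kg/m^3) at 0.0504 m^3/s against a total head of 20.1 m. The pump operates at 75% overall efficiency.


Approach: apply hydraulic power then efficiency conversion, P = rho*g*Q*H; P_in = P/eta.
Step 1 — hydraulic power (P = rho*g*Q*H):
  P = 1000 * 9.81 * 0.0504 * 20.1 = 9937.9 W
Step 2 — input power: P_in = P/eta = 9937.9 / 0.75 = 13300 W
Therefore the shaft input power required = 13300 W.


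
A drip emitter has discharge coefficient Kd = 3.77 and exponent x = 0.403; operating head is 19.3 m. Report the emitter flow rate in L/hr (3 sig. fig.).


Approach: apply the emitter characteristic equation, q = Kd * h^x.
q = 3.77 * 19.3^0.403 = 12.4 L/hr
Therefore the emitter flow rate = 12.4 L/hr.


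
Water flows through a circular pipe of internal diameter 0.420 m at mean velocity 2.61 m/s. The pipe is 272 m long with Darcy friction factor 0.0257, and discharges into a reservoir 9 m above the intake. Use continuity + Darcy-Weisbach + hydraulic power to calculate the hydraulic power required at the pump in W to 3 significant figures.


Approach: apply continuity + Darcy-Weisbach + hydraulic power, Q = A*v; hf = f*(L/D)*(v^2/(2g)); H = static + hf; P = rho*g*Q*H.
Step 1 — flow rate (continuity, Q = A*v):
  A = pi*(0.420/2)^2 = 0.13854 m^2
  Q = 0.13854 * 2.61 = 0.36160 m^3/s
Step 2 — friction head loss (Darcy-Weisbach):
  hf = 0.0257 * (272/0.420) * (2.61^2 / (2*9.81))
  hf = 5.7788 m
Step 3 — total head: H = 9 + 5.7788 = 14.779 m
Step 4 — hydraulic power (P = rho*g*Q*H):
  P = 1000 * 9.81 * 0.36160 * 14.779 = 52400 W
Therefore the hydraulic power required at the pump = 52400 W.


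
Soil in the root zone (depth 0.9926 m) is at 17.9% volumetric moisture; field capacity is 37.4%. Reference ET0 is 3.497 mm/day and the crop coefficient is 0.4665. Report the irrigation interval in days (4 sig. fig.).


Approach: apply soil-water budget scheduling, SMD = (FC-theta)/100*depth*1000; ETc = ET0*Kc; interval = SMD/ETc.
Step 1 — soil moisture deficit:
  SMD = (37.4 - 17.9)/100 * 0.9926 * 1000 = 193.557 mm
Step 2 — daily crop ET (ETc = ET0*Kc):
  ETc = 3.497 * 0.4665 = 1.63135 mm/day
Step 3 — irrigation interval (SMD/ETc):
  interval = 193.557 / 1.63135 = 118.6 days
Therefore the irrigation interval = 118.6 days.


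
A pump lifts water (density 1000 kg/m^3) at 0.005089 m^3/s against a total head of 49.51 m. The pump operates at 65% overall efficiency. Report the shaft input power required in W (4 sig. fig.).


Approach: apply hydraulic power then efficiency conversion, P = rho*g*Q*H; P_in = P/eta.
Step 1 — hydraulic power (P = rho*g*Q*H):
  P = 1000 * 9.81 * 0.005089 * 49.51 = 2471.69 W
Step 2 — input power: P_in = P/eta = 2471.69 / 0.65 = 3803 W
Therefore the shaft input power required = 3803 W.


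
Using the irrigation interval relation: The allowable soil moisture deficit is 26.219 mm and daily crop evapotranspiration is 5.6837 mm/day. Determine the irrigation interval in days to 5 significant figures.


Approach: apply the irrigation interval relation, interval = SMD / ETc.
interval = 26.219 / 5.6837 = 4.6130 days
Therefore the irrigation interval = 4.6130 days.


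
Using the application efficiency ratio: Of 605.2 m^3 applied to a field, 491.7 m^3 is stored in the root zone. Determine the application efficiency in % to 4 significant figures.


Approach: apply the application efficiency ratio, Ea = (stored/applied)*100.
Ea = (491.7/605.2)*100 = 81.25 %
Therefore the application efficiency = 81.25 %.


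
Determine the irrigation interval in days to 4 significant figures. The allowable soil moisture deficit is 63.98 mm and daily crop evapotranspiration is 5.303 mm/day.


Approach: apply the irrigation interval relation, interval = SMD / ETc.
interval = 63.98 / 5.303 = 12.06 days
Therefore the irrigation interval = 12.06 days.


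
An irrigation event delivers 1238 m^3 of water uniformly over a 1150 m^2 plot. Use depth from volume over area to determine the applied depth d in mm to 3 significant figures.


Approach: apply depth from volume over area, d = (V/A)*1000.
d = (1238 / 1150) * 1000 = 1080 mm
Therefore the applied depth d = 1080 mm.


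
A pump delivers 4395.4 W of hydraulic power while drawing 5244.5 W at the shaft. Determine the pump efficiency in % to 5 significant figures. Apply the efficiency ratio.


Approach: apply the efficiency ratio, eta = (P_out/P_in)*100.
eta = (4395.4 / 5244.5) * 100 = 83.810 %
Therefore the pump efficiency = 83.810 %.


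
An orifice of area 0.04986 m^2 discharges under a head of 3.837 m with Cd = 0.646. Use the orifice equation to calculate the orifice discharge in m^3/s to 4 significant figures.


Approach: apply the orifice equation, Q = Cd*A*sqrt(2*g*h).
Q = 0.646 * 0.04986 * sqrt(2*9.81*3.837) = 0.2795 m^3/s
Therefore the orifice discharge = 0.2795 m^3/s.


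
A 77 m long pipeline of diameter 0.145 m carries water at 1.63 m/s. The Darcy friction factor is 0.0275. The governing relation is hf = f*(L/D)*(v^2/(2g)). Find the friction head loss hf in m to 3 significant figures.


hf = 0.0275 * (77/0.145) * (1.63^2 / (2*9.81))
hf = 1.98 m
Therefore the friction head loss hf = 1.98 m.


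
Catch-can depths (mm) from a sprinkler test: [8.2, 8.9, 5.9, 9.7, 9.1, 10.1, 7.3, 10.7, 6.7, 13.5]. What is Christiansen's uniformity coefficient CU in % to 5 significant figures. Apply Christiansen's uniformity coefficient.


Approach: apply Christiansen's uniformity coefficient, CU = (1 - mean_abs_deviation/mean)*100.
mean = 9.010000 mm
mean |d_i - mean| = 1.610000 mm
CU = (1 - 1.610000/9.010000)*100 = 82.131 %
Therefore Christiansen's uniformity coefficient CU = 82.131 %.


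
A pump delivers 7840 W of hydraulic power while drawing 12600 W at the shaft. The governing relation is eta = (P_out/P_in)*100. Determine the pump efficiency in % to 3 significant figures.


eta = (7840 / 12600) * 100 = 62.2 %
Therefore the pump efficiency = 62.2 %.


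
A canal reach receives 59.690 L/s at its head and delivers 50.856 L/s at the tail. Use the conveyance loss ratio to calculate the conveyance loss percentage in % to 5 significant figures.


Approach: apply the conveyance loss ratio, loss% = ((Q_head - Q_tail)/Q_head)*100.
loss = ((59.690 - 50.856)/59.690)*100 = 14.800 %
Therefore the conveyance loss percentage = 14.800 %.


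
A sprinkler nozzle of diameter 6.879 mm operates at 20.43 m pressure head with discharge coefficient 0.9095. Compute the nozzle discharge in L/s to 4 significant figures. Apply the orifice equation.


Approach: apply the orifice equation, Q = Cd*A*sqrt(2*g*h), A = pi*(d/2)^2.
A = pi*(6.879e-3/2)^2 = 3.71655e-05 m^2
Q = 0.9095 * 3.71655e-05 * sqrt(2*9.81*20.43) * 1000 = 0.6767 L/s
Therefore the nozzle discharge = 0.6767 L/s.


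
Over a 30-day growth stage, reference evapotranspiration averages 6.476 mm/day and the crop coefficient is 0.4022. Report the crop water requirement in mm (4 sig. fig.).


Approach: apply the crop water requirement relation, CWR = ET0 * Kc * days.
CWR = 6.476 * 0.4022 * 30 = 78.14 mm
Therefore the crop water requirement = 78.14 mm.


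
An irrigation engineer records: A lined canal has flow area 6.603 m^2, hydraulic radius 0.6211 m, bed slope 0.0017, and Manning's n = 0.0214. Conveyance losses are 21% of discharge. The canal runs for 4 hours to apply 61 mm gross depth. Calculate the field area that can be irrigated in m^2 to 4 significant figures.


Approach: apply Manning's equation with a conveyance and depth budget, Q = (1/n)*A*R^(2/3)*S^(1/2); Q_field = Q*(1-loss); Area = Q_field*t/(d/1000).
Step 1 — canal discharge (Manning's equation):
  Q = (1/0.0214) * 6.603 * 0.6211^(2/3) * 0.0017^(1/2) = 9.26104 m^3/s
Step 2 — delivered flow: Q_field = 9.26104*(1 - 21/100) = 7.31622 m^3/s
Step 3 — volume delivered: V = 7.31622 * 4*3600 = 105354 m^3
Step 4 — area served: A = V / (depth/1000) = 105354 / 0.061 = 1727000 m^2
Therefore the field area that can be irrigated = 1727000 m^2.


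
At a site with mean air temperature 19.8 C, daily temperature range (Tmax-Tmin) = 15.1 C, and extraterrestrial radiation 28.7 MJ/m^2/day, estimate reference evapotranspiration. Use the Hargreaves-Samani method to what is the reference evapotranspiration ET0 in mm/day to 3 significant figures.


Approach: apply the Hargreaves-Samani method, ET0 = 0.0023*(Tmean+17.8)*sqrt(Tmax-Tmin)*0.408*Ra.
ET0 = 0.0023*(19.8+17.8)*sqrt(15.1)*0.408*28.7 = 3.94 mm/day
Therefore the reference evapotranspiration ET0 = 3.94 mm/day.


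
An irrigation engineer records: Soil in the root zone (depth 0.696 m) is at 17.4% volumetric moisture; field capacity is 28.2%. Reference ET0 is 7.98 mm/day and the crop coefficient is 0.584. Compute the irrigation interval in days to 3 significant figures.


Approach: apply soil-water budget scheduling, SMD = (FC-theta)/100*depth*1000; ETc = ET0*Kc; interval = SMD/ETc.
Step 1 — soil moisture deficit:
  SMD = (28.2 - 17.4)/100 * 0.696 * 1000 = 75.168 mm
Step 2 — daily crop ET (ETc = ET0*Kc):
  ETc = 7.98 * 0.584 = 4.6603 mm/day
Step 3 — irrigation interval (SMD/ETc):
  interval = 75.168 / 4.6603 = 16.1 days
Therefore the irrigation interval = 16.1 days.


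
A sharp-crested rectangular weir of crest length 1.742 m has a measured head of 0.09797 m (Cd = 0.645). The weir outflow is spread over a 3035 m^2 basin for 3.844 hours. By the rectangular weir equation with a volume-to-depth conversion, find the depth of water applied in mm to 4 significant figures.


Approach: apply the rectangular weir equation with a volume-to-depth conversion, Q = (2/3)*Cd*L*sqrt(2g)*H^1.5; d = Q*t/A * 1000.
Step 1 — weir discharge:
  Q = (2/3)*0.645*1.742*sqrt(2*9.81)*0.09797^1.5 = 0.101743 m^3/s
Step 2 — volume: V = 0.101743 * 3.844*3600 = 1407.96 m^3
Step 3 — depth: d = V/A * 1000 = 1407.96/3035 * 1000 = 463.9 mm
Therefore the depth of water applied = 463.9 mm.


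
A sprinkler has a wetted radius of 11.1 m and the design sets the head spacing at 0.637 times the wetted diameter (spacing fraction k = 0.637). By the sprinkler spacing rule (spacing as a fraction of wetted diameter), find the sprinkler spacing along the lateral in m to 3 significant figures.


Approach: apply the sprinkler spacing rule (spacing as a fraction of wetted diameter), S = k*(2*R).
S = 0.637 * (2 * 11.1) = 14.1 m
Therefore the sprinkler spacing along the lateral = 14.1 m.


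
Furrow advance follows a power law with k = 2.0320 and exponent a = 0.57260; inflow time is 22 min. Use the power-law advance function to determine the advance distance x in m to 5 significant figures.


Approach: apply the power-law advance function, x = k*t^a.
x = 2.0320 * 22^0.57260 = 11.929 m
Therefore the advance distance x = 11.929 m.


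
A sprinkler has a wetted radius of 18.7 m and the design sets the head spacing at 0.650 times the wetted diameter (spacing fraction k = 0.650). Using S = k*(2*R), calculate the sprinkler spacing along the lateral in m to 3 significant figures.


S = 0.650 * (2 * 18.7) = 24.3 m
Therefore the sprinkler spacing along the lateral = 24.3 m.


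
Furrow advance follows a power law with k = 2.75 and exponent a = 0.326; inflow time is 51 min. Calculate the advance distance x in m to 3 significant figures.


Approach: apply the power-law advance function, x = k*t^a.
x = 2.75 * 51^0.326 = 9.91 m
Therefore the advance distance x = 9.91 m.


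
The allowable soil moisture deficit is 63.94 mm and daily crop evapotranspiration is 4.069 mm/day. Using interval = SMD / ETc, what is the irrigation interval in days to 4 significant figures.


interval = 63.94 / 4.069 = 15.71 days
Therefore the irrigation interval = 15.71 days.


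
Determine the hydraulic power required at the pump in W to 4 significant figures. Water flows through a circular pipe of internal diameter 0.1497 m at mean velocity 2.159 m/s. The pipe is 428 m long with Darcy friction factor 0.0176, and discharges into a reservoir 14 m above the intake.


Approach: apply continuity + Darcy-Weisbach + hydraulic power, Q = A*v; hf = f*(L/D)*(v^2/(2g)); H = static + hf; P = rho*g*Q*H.
Step 1 — flow rate (continuity, Q = A*v):
  A = pi*(0.1497/2)^2 = 0.0176008 m^2
  Q = 0.0176008 * 2.159 = 0.0380002 m^3/s
Step 2 — friction head loss (Darcy-Weisbach):
  hf = 0.0176 * (428/0.1497) * (2.159^2 / (2*9.81))
  hf = 11.9548 m
Step 3 — total head: H = 14 + 11.9548 = 25.9548 m
Step 4 — hydraulic power (P = rho*g*Q*H):
  P = 1000 * 9.81 * 0.0380002 * 25.9548 = 9675 W
Therefore the hydraulic power required at the pump = 9675 W.


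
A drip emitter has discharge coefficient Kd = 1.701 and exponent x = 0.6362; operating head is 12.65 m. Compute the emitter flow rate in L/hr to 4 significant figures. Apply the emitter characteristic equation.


Approach: apply the emitter characteristic equation, q = Kd * h^x.
q = 1.701 * 12.65^0.6362 = 8.548 L/hr
Therefore the emitter flow rate = 8.548 L/hr.


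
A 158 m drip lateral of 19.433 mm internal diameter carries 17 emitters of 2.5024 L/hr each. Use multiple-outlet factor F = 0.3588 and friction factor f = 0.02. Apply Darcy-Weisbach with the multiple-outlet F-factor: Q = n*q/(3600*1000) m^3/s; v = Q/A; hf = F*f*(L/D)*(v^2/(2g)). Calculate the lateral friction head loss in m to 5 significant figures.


Q = 17*2.5024/(3600*1000) = 1.181689e-05 m^3/s
A = pi*(19.433e-3/2)^2 = 2.965989e-04 m^2, so v = Q/A = 0.03984131 m/s
hf = 0.3588*0.02*(158/0.019433)*(0.03984131^2/(2*9.81)) = 0.0047203 m
Therefore the lateral friction head loss = 0.0047203 m.


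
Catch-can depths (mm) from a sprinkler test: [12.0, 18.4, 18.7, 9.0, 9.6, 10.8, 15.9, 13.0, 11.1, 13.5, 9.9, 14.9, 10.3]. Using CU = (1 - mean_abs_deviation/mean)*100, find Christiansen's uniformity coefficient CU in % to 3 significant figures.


mean = 12.854 mm
mean |d_i - mean| = 2.6580 mm
CU = (1 - 2.6580/12.854)*100 = 79.3 %
Therefore Christiansen's uniformity coefficient CU = 79.3 %.


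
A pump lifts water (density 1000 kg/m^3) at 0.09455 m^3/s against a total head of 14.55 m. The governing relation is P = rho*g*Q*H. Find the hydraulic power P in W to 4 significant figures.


P = 1000 * 9.81 * 0.09455 * 14.55 = 13500 W
Therefore the hydraulic power P = 13500 W.


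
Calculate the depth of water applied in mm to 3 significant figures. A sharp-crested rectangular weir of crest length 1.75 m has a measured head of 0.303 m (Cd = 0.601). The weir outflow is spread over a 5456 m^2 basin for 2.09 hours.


Approach: apply the rectangular weir equation with a volume-to-depth conversion, Q = (2/3)*Cd*L*sqrt(2g)*H^1.5; d = Q*t/A * 1000.
Step 1 — weir discharge:
  Q = (2/3)*0.601*1.75*sqrt(2*9.81)*0.303^1.5 = 0.51801 m^3/s
Step 2 — volume: V = 0.51801 * 2.09*3600 = 3897.5 m^3
Step 3 — depth: d = V/A * 1000 = 3897.5/5456 * 1000 = 714 mm
Therefore the depth of water applied = 714 mm.


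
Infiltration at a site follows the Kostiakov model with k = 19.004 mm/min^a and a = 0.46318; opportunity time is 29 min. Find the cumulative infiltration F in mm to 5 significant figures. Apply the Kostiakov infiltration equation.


Approach: apply the Kostiakov infiltration equation, F = k*t^a.
F = 19.004 * 29^0.46318 = 90.406 mm
Therefore the cumulative infiltration F = 90.406 mm.


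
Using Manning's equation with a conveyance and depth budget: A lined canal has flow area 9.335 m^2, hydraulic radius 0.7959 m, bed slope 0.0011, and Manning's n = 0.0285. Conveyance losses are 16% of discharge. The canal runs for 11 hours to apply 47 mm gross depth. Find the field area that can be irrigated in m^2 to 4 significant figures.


Approach: apply Manning's equation with a conveyance and depth budget, Q = (1/n)*A*R^(2/3)*S^(1/2); Q_field = Q*(1-loss); Area = Q_field*t/(d/1000).
Step 1 — canal discharge (Manning's equation):
  Q = (1/0.0285) * 9.335 * 0.7959^(2/3) * 0.0011^(1/2) = 9.32978 m^3/s
Step 2 — delivered flow: Q_field = 9.32978*(1 - 16/100) = 7.83702 m^3/s
Step 3 — volume delivered: V = 7.83702 * 11*3600 = 310346 m^3
Step 4 — area served: A = V / (depth/1000) = 310346 / 0.047 = 6603000 m^2
Therefore the field area that can be irrigated = 6603000 m^2.


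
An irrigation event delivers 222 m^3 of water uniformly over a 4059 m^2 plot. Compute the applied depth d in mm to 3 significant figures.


Approach: apply depth from volume over area, d = (V/A)*1000.
d = (222 / 4059) * 1000 = 54.7 mm
Therefore the applied depth d = 54.7 mm.


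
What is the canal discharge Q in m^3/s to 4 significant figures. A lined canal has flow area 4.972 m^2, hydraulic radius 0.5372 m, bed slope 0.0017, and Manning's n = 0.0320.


Approach: apply Manning's equation, Q = (1/n)*A*R^(2/3)*S^(1/2).
Q = (1/0.0320) * 4.972 * 0.5372^(2/3) * 0.0017^(1/2) = 4.233 m^3/s
Therefore the canal discharge Q = 4.233 m^3/s.


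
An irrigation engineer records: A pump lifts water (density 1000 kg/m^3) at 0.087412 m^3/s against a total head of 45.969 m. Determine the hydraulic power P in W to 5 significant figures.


Approach: apply the hydraulic power relation, P = rho*g*Q*H.
P = 1000 * 9.81 * 0.087412 * 45.969 = 39419 W
Therefore the hydraulic power P = 39419 W.


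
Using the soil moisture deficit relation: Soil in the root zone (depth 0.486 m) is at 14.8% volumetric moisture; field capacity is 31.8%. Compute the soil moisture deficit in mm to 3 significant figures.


Approach: apply the soil moisture deficit relation, SMD = (FC - theta)/100 * depth * 1000.
SMD = (31.8 - 14.8)/100 * 0.486 * 1000 = 82.6 mm
Therefore the soil moisture deficit = 82.6 mm.


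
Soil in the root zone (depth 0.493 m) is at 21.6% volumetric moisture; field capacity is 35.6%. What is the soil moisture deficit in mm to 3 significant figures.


Approach: apply the soil moisture deficit relation, SMD = (FC - theta)/100 * depth * 1000.
SMD = (35.6 - 21.6)/100 * 0.493 * 1000 = 69.0 mm
Therefore the soil moisture deficit = 69.0 mm.


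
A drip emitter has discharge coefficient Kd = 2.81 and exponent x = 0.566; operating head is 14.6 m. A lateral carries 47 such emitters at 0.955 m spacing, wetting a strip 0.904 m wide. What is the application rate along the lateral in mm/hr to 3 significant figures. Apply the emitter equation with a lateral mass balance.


Approach: apply the emitter equation with a lateral mass balance, q = Kd*h^x; Q = n*q; rate = Q/(n*spacing*width).
Step 1 — single emitter flow (q = Kd*h^x):
  q = 2.81 * 14.6^0.566 = 12.815 L/hr
Step 2 — total lateral flow: Q = 47 * 12.815 = 602.32 L/hr
Step 3 — wetted area: A = 47 * 0.955 * 0.904 = 40.576 m^2
Step 4 — application rate: Q/A = 602.32/40.576 = 14.8 mm/hr
Therefore the application rate along the lateral = 14.8 mm/hr.


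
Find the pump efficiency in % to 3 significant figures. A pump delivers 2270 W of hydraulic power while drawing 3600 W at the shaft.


Approach: apply the efficiency ratio, eta = (P_out/P_in)*100.
eta = (2270 / 3600) * 100 = 63.1 %
Therefore the pump efficiency = 63.1 %.


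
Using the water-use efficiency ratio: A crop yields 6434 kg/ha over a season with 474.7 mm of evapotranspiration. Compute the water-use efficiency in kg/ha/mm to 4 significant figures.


Approach: apply the water-use efficiency ratio, WUE = yield/ET.
WUE = 6434 / 474.7 = 13.55 kg/ha/mm
Therefore the water-use efficiency = 13.55 kg/ha/mm.


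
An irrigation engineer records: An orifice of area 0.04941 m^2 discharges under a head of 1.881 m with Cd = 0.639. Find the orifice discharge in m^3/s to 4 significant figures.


Approach: apply the orifice equation, Q = Cd*A*sqrt(2*g*h).
Q = 0.639 * 0.04941 * sqrt(2*9.81*1.881) = 0.1918 m^3/s
Therefore the orifice discharge = 0.1918 m^3/s.


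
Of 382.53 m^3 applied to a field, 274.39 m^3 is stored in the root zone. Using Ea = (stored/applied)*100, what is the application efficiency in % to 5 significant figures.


Ea = (274.39/382.53)*100 = 71.730 %
Therefore the application efficiency = 71.730 %.


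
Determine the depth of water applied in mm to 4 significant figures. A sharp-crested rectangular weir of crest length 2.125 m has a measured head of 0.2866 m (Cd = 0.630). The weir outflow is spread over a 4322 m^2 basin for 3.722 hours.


Approach: apply the rectangular weir equation with a volume-to-depth conversion, Q = (2/3)*Cd*L*sqrt(2g)*H^1.5; d = Q*t/A * 1000.
Step 1 — weir discharge:
  Q = (2/3)*0.630*2.125*sqrt(2*9.81)*0.2866^1.5 = 0.606558 m^3/s
Step 2 — volume: V = 0.606558 * 3.722*3600 = 8127.39 m^3
Step 3 — depth: d = V/A * 1000 = 8127.39/4322 * 1000 = 1880 mm
Therefore the depth of water applied = 1880 mm.


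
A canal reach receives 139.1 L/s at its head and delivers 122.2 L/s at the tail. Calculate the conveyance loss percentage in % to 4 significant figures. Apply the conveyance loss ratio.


Approach: apply the conveyance loss ratio, loss% = ((Q_head - Q_tail)/Q_head)*100.
loss = ((139.1 - 122.2)/139.1)*100 = 12.15 %
Therefore the conveyance loss percentage = 12.15 %.


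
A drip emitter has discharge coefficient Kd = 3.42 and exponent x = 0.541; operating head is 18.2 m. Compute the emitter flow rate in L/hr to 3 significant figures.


Approach: apply the emitter characteristic equation, q = Kd * h^x.
q = 3.42 * 18.2^0.541 = 16.4 L/hr
Therefore the emitter flow rate = 16.4 L/hr.


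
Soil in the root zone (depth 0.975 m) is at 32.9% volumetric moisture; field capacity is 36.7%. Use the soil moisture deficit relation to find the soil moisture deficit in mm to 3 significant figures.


Approach: apply the soil moisture deficit relation, SMD = (FC - theta)/100 * depth * 1000.
SMD = (36.7 - 32.9)/100 * 0.975 * 1000 = 37.1 mm
Therefore the soil moisture deficit = 37.1 mm.


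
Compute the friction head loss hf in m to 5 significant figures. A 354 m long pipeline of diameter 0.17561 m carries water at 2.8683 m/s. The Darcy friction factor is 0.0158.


Approach: apply the Darcy-Weisbach equation, hf = f*(L/D)*(v^2/(2g)).
hf = 0.0158 * (354/0.17561) * (2.8683^2 / (2*9.81))
hf = 13.356 m
Therefore the friction head loss hf = 13.356 m.


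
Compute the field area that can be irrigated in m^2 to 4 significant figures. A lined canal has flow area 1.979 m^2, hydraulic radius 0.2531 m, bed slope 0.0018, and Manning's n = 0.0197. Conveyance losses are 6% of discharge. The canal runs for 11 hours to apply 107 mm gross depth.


Approach: apply Manning's equation with a conveyance and depth budget, Q = (1/n)*A*R^(2/3)*S^(1/2); Q_field = Q*(1-loss); Area = Q_field*t/(d/1000).
Step 1 — canal discharge (Manning's equation):
  Q = (1/0.0197) * 1.979 * 0.2531^(2/3) * 0.0018^(1/2) = 1.70534 m^3/s
Step 2 — delivered flow: Q_field = 1.70534*(1 - 6/100) = 1.60302 m^3/s
Step 3 — volume delivered: V = 1.60302 * 11*3600 = 63479.5 m^3
Step 4 — area served: A = V / (depth/1000) = 63479.5 / 0.107 = 593300 m^2
Therefore the field area that can be irrigated = 593300 m^2.


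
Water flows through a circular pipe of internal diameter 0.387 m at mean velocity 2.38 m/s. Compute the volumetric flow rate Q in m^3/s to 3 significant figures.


Approach: apply the continuity equation for pipe flow, Q = A * v with A = pi*(D/2)^2.
A = pi*(0.387/2)^2 = 0.11763 m^2
Q = 0.11763 * 2.38 = 0.280 m^3/s
Therefore the volumetric flow rate Q = 0.280 m^3/s.


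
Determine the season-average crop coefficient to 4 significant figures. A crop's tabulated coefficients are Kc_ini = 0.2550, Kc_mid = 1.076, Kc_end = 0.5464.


Approach: apply a simple seasonal average, Kc_avg = (Kc_ini + Kc_mid + Kc_end)/3.
Kc_avg = (0.2550 + 1.076 + 0.5464)/3 = 0.6258
Therefore the season-average crop coefficient = 0.6258.


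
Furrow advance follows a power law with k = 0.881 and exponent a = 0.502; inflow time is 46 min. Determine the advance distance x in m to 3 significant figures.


Approach: apply the power-law advance function, x = k*t^a.
x = 0.881 * 46^0.502 = 6.02 m
Therefore the advance distance x = 6.02 m.


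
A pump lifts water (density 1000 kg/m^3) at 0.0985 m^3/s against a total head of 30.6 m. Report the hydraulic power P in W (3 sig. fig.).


Approach: apply the hydraulic power relation, P = rho*g*Q*H.
P = 1000 * 9.81 * 0.0985 * 30.6 = 29600 W
Therefore the hydraulic power P = 29600 W.


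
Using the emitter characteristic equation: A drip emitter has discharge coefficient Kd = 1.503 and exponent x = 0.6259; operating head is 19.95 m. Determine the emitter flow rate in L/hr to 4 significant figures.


Approach: apply the emitter characteristic equation, q = Kd * h^x.
q = 1.503 * 19.95^0.6259 = 9.786 L/hr
Therefore the emitter flow rate = 9.786 L/hr.


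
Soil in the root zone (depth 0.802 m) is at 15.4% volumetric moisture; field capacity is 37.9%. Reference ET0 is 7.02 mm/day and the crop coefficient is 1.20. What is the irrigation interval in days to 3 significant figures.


Approach: apply soil-water budget scheduling, SMD = (FC-theta)/100*depth*1000; ETc = ET0*Kc; interval = SMD/ETc.
Step 1 — soil moisture deficit:
  SMD = (37.9 - 15.4)/100 * 0.802 * 1000 = 180.45 mm
Step 2 — daily crop ET (ETc = ET0*Kc):
  ETc = 7.02 * 1.20 = 8.4240 mm/day
Step 3 — irrigation interval (SMD/ETc):
  interval = 180.45 / 8.4240 = 21.4 days
Therefore the irrigation interval = 21.4 days.


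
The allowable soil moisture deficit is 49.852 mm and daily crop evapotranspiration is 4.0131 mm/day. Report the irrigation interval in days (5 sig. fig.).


Approach: apply the irrigation interval relation, interval = SMD / ETc.
interval = 49.852 / 4.0131 = 12.422 days
Therefore the irrigation interval = 12.422 days.


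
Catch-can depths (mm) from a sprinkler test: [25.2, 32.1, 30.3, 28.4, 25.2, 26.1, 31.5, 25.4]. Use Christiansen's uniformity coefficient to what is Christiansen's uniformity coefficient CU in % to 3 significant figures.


Approach: apply Christiansen's uniformity coefficient, CU = (1 - mean_abs_deviation/mean)*100.
mean = 28.025 mm
mean |d_i - mean| = 2.5500 mm
CU = (1 - 2.5500/28.025)*100 = 90.9 %
Therefore Christiansen's uniformity coefficient CU = 90.9 %.


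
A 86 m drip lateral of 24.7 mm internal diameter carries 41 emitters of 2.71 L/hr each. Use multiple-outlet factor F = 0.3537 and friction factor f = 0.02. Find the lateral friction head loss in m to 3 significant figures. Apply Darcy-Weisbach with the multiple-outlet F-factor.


Approach: apply Darcy-Weisbach with the multiple-outlet F-factor, Q = n*q/(3600*1000) m^3/s; v = Q/A; hf = F*f*(L/D)*(v^2/(2g)).
Q = 41*2.71/(3600*1000) = 3.0864e-05 m^3/s
A = pi*(24.7e-3/2)^2 = 4.7916e-04 m^2, so v = Q/A = 0.064412 m/s
hf = 0.3537*0.02*(86/0.0247)*(0.064412^2/(2*9.81)) = 0.00521 m
Therefore the lateral friction head loss = 0.00521 m.


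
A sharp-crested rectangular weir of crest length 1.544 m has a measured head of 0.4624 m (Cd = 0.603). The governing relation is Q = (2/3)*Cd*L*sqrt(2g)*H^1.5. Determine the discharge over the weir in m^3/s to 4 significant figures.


Q = (2/3)*0.603*1.544*sqrt(2*9.81)*0.4624^1.5 = 0.8645 m^3/s
Therefore the discharge over the weir = 0.8645 m^3/s.


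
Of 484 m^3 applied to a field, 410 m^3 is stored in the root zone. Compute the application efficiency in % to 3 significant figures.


Approach: apply the application efficiency ratio, Ea = (stored/applied)*100.
Ea = (410/484)*100 = 84.7 %
Therefore the application efficiency = 84.7 %.


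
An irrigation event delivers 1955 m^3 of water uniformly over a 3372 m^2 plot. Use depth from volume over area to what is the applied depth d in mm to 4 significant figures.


Approach: apply depth from volume over area, d = (V/A)*1000.
d = (1955 / 3372) * 1000 = 579.8 mm
Therefore the applied depth d = 579.8 mm.


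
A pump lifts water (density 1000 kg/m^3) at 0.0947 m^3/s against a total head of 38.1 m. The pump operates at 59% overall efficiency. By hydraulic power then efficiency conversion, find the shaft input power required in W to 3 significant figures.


Approach: apply hydraulic power then efficiency conversion, P = rho*g*Q*H; P_in = P/eta.
Step 1 — hydraulic power (P = rho*g*Q*H):
  P = 1000 * 9.81 * 0.0947 * 38.1 = 35395 W
Step 2 — input power: P_in = P/eta = 35395 / 0.59 = 60000 W
Therefore the shaft input power required = 60000 W.


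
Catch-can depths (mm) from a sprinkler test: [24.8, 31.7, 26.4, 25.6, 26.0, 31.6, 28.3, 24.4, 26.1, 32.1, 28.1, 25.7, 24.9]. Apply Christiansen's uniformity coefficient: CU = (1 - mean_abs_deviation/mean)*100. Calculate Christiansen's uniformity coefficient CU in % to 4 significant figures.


mean = 27.3615 mm
mean |d_i - mean| = 2.30651 mm
CU = (1 - 2.30651/27.3615)*100 = 91.57 %
Therefore Christiansen's uniformity coefficient CU = 91.57 %.


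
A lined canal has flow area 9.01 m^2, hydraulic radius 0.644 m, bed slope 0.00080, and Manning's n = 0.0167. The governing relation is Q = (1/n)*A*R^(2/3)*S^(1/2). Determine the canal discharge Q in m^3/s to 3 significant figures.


Q = (1/0.0167) * 9.01 * 0.644^(2/3) * 0.00080^(1/2) = 11.4 m^3/s
Therefore the canal discharge Q = 11.4 m^3/s.
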